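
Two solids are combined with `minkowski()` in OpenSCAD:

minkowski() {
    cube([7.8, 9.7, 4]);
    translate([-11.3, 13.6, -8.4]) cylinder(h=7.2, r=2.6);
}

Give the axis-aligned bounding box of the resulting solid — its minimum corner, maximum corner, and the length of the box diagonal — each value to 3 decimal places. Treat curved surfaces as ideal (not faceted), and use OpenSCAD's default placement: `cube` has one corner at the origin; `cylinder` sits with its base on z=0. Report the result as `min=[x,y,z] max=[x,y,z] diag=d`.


A = translate([-11.3, 13.6, -8.4]) cylinder(h=7.2, r=2.6) → bbox [-13.9,11,-8.4] .. [-8.7,16.2,-1.2]
B = cube([7.8, 9.7, 4]) → bbox [0,0,0] .. [7.8,9.7,4]
lo = A.lo+B.lo = [-13.9+0, 11+0, -8.4+0] = [-13.900,11.000,-8.400]
hi = A.hi+B.hi = [-8.7+7.8, 16.2+9.7, -1.2+4] = [-0.900,25.900,2.800]
diag = √(13²+14.9²+11.2²) = √516.45 = 22.726

min=[-13.900,11.000,-8.400] max=[-0.900,25.900,2.800] diag=22.726


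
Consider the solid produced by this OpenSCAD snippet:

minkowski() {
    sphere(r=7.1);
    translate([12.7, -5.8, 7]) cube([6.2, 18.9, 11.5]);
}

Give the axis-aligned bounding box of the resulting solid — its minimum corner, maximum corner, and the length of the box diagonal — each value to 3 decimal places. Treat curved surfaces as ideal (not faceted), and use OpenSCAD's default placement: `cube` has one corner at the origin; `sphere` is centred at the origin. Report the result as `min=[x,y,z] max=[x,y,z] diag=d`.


min=[5.600,-12.900,-0.100] max=[26.000,20.200,25.600] diag=46.608

A = translate([12.7, -5.8, 7]) cube([6.2, 18.9, 11.5]) → bbox [12.7,-5.8,7] .. [18.9,13.1,18.5]
B = sphere(r=7.1) → bbox [-7.1,-7.1,-7.1] .. [7.1,7.1,7.1]
lo = A.lo+B.lo = [12.7-7.1, -5.8-7.1, 7-7.1] = [5.600,-12.900,-0.100]
hi = A.hi+B.hi = [18.9+7.1, 13.1+7.1, 18.5+7.1] = [26.000,20.200,25.600]
diag = √(20.4²+33.1²+25.7²) = √2172.26 = 46.608


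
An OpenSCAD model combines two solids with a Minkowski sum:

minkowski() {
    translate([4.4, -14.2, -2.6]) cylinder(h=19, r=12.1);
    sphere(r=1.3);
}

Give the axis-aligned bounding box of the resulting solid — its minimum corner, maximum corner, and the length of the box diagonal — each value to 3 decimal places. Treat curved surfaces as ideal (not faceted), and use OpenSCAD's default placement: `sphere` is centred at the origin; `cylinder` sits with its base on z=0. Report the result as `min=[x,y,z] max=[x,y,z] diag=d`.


min=[-9.000,-27.600,-3.900] max=[17.800,-0.800,17.700] diag=43.624

A = translate([4.4, -14.2, -2.6]) cylinder(h=19, r=12.1) → bbox [-7.7,-26.3,-2.6] .. [16.5,-2.1,16.4]
B = sphere(r=1.3) → bbox [-1.3,-1.3,-1.3] .. [1.3,1.3,1.3]
lo = A.lo+B.lo = [-7.7-1.3, -26.3-1.3, -2.6-1.3] = [-9.000,-27.600,-3.900]
hi = A.hi+B.hi = [16.5+1.3, -2.1+1.3, 16.4+1.3] = [17.800,-0.800,17.700]
diag = √(26.8²+26.8²+21.6²) = √1903.04 = 43.624


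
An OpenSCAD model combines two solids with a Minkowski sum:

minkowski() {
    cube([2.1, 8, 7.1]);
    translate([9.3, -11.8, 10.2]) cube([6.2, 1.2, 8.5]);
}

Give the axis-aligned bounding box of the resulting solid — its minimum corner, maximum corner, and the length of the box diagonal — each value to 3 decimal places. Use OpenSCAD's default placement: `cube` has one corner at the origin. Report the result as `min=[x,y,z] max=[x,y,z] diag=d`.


min=[9.300,-11.800,10.200] max=[17.600,-2.600,25.800] diag=19.922

A = translate([9.3, -11.8, 10.2]) cube([6.2, 1.2, 8.5]) → bbox [9.3,-11.8,10.2] .. [15.5,-10.6,18.7]
B = cube([2.1, 8, 7.1]) → bbox [0,0,0] .. [2.1,8,7.1]
lo = A.lo+B.lo = [9.3+0, -11.8+0, 10.2+0] = [9.300,-11.800,10.200]
hi = A.hi+B.hi = [15.5+2.1, -10.6+8, 18.7+7.1] = [17.600,-2.600,25.800]
diag = √(8.3²+9.2²+15.6²) = √396.89 = 19.922


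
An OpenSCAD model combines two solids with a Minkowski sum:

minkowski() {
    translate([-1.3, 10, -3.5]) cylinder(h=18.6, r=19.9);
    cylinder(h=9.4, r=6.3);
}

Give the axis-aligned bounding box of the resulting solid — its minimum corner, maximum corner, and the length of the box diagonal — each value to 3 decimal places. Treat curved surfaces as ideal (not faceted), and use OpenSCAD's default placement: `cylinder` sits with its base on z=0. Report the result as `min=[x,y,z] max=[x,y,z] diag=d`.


A = translate([-1.3, 10, -3.5]) cylinder(h=18.6, r=19.9) → bbox [-21.2,-9.9,-3.5] .. [18.6,29.9,15.1]
B = cylinder(h=9.4, r=6.3) → bbox [-6.3,-6.3,0] .. [6.3,6.3,9.4]
lo = A.lo+B.lo = [-21.2-6.3, -9.9-6.3, -3.5+0] = [-27.500,-16.200,-3.500]
hi = A.hi+B.hi = [18.6+6.3, 29.9+6.3, 15.1+9.4] = [24.900,36.200,24.500]
diag = √(52.4²+52.4²+28²) = √6275.52 = 79.218

min=[-27.500,-16.200,-3.500] max=[24.900,36.200,24.500] diag=79.218


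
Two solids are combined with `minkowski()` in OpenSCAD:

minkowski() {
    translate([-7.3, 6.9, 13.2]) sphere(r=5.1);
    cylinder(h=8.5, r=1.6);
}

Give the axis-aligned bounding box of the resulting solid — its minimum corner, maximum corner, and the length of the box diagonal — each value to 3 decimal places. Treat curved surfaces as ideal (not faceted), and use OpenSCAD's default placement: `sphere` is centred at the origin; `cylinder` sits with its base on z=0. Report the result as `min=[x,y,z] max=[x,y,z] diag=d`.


A = translate([-7.3, 6.9, 13.2]) sphere(r=5.1) → bbox [-12.4,1.8,8.1] .. [-2.2,12,18.3]
B = cylinder(h=8.5, r=1.6) → bbox [-1.6,-1.6,0] .. [1.6,1.6,8.5]
lo = A.lo+B.lo = [-12.4-1.6, 1.8-1.6, 8.1+0] = [-14.000,0.200,8.100]
hi = A.hi+B.hi = [-2.2+1.6, 12+1.6, 18.3+8.5] = [-0.600,13.600,26.800]
diag = √(13.4²+13.4²+18.7²) = √708.81 = 26.623

min=[-14.000,0.200,8.100] max=[-0.600,13.600,26.800] diag=26.623


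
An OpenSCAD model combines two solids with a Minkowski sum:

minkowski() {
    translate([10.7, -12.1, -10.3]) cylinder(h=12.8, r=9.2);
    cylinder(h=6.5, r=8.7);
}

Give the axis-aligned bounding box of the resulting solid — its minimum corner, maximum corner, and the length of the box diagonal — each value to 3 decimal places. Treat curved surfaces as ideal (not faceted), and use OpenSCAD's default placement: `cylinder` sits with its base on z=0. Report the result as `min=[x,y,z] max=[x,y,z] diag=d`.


min=[-7.200,-30.000,-10.300] max=[28.600,5.800,9.000] diag=54.183

A = translate([10.7, -12.1, -10.3]) cylinder(h=12.8, r=9.2) → bbox [1.5,-21.3,-10.3] .. [19.9,-2.9,2.5]
B = cylinder(h=6.5, r=8.7) → bbox [-8.7,-8.7,0] .. [8.7,8.7,6.5]
lo = A.lo+B.lo = [1.5-8.7, -21.3-8.7, -10.3+0] = [-7.200,-30.000,-10.300]
hi = A.hi+B.hi = [19.9+8.7, -2.9+8.7, 2.5+6.5] = [28.600,5.800,9.000]
diag = √(35.8²+35.8²+19.3²) = √2935.77 = 54.183


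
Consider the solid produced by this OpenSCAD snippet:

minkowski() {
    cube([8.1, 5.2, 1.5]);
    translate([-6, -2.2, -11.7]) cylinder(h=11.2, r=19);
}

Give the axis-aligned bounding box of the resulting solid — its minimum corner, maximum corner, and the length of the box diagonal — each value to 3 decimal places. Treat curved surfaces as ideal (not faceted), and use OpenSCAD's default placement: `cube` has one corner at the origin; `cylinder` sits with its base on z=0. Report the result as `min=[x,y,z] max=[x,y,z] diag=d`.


A = translate([-6, -2.2, -11.7]) cylinder(h=11.2, r=19) → bbox [-25,-21.2,-11.7] .. [13,16.8,-0.5]
B = cube([8.1, 5.2, 1.5]) → bbox [0,0,0] .. [8.1,5.2,1.5]
lo = A.lo+B.lo = [-25+0, -21.2+0, -11.7+0] = [-25.000,-21.200,-11.700]
hi = A.hi+B.hi = [13+8.1, 16.8+5.2, -0.5+1.5] = [21.100,22.000,1.000]
diag = √(46.1²+43.2²+12.7²) = √4152.74 = 64.442

min=[-25.000,-21.200,-11.700] max=[21.100,22.000,1.000] diag=64.442


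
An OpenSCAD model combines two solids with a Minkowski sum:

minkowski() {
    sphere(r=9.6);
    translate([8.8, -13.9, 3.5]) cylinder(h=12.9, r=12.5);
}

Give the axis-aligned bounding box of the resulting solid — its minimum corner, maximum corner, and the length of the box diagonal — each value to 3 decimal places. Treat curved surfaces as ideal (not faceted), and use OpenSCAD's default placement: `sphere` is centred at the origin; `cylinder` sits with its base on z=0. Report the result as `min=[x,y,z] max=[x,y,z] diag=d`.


min=[-13.300,-36.000,-6.100] max=[30.900,8.200,26.000] diag=70.269

A = translate([8.8, -13.9, 3.5]) cylinder(h=12.9, r=12.5) → bbox [-3.7,-26.4,3.5] .. [21.3,-1.4,16.4]
B = sphere(r=9.6) → bbox [-9.6,-9.6,-9.6] .. [9.6,9.6,9.6]
lo = A.lo+B.lo = [-3.7-9.6, -26.4-9.6, 3.5-9.6] = [-13.300,-36.000,-6.100]
hi = A.hi+B.hi = [21.3+9.6, -1.4+9.6, 16.4+9.6] = [30.900,8.200,26.000]
diag = √(44.2²+44.2²+32.1²) = √4937.69 = 70.269


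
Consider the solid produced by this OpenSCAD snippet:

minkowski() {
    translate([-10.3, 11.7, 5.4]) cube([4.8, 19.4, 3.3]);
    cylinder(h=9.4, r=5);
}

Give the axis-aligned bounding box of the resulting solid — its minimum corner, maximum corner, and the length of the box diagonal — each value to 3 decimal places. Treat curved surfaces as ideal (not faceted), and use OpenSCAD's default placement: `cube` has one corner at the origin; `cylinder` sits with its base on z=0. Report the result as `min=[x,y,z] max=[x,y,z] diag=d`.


A = translate([-10.3, 11.7, 5.4]) cube([4.8, 19.4, 3.3]) → bbox [-10.3,11.7,5.4] .. [-5.5,31.1,8.7]
B = cylinder(h=9.4, r=5) → bbox [-5,-5,0] .. [5,5,9.4]
lo = A.lo+B.lo = [-10.3-5, 11.7-5, 5.4+0] = [-15.300,6.700,5.400]
hi = A.hi+B.hi = [-5.5+5, 31.1+5, 8.7+9.4] = [-0.500,36.100,18.100]
diag = √(14.8²+29.4²+12.7²) = √1244.69 = 35.280

min=[-15.300,6.700,5.400] max=[-0.500,36.100,18.100] diag=35.280


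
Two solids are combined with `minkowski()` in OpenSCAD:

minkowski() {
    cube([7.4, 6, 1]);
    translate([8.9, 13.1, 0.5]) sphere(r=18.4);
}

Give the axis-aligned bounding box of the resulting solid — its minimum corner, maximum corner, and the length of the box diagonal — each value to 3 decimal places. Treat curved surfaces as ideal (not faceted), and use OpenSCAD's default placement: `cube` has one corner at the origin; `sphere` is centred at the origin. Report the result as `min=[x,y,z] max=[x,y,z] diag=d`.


min=[-9.500,-5.300,-17.900] max=[34.700,37.500,19.900] diag=72.210

A = translate([8.9, 13.1, 0.5]) sphere(r=18.4) → bbox [-9.5,-5.3,-17.9] .. [27.3,31.5,18.9]
B = cube([7.4, 6, 1]) → bbox [0,0,0] .. [7.4,6,1]
lo = A.lo+B.lo = [-9.5+0, -5.3+0, -17.9+0] = [-9.500,-5.300,-17.900]
hi = A.hi+B.hi = [27.3+7.4, 31.5+6, 18.9+1] = [34.700,37.500,19.900]
diag = √(44.2²+42.8²+37.8²) = √5214.32 = 72.210


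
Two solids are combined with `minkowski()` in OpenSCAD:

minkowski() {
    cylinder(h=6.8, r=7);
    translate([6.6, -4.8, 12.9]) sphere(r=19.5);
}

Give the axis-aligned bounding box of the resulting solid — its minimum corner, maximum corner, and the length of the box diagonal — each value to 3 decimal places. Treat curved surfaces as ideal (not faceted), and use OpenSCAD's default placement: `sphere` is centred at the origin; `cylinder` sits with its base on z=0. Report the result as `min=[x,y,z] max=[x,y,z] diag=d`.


min=[-19.900,-31.300,-6.600] max=[33.100,21.700,39.200] diag=87.839

A = translate([6.6, -4.8, 12.9]) sphere(r=19.5) → bbox [-12.9,-24.3,-6.6] .. [26.1,14.7,32.4]
B = cylinder(h=6.8, r=7) → bbox [-7,-7,0] .. [7,7,6.8]
lo = A.lo+B.lo = [-12.9-7, -24.3-7, -6.6+0] = [-19.900,-31.300,-6.600]
hi = A.hi+B.hi = [26.1+7, 14.7+7, 32.4+6.8] = [33.100,21.700,39.200]
diag = √(53²+53²+45.8²) = √7715.64 = 87.839


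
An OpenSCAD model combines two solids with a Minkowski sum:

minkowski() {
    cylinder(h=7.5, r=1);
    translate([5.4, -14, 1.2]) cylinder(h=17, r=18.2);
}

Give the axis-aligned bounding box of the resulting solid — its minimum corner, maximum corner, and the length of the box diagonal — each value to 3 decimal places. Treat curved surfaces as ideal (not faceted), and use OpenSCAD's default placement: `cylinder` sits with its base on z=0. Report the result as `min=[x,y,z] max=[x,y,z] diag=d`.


A = translate([5.4, -14, 1.2]) cylinder(h=17, r=18.2) → bbox [-12.8,-32.2,1.2] .. [23.6,4.2,18.2]
B = cylinder(h=7.5, r=1) → bbox [-1,-1,0] .. [1,1,7.5]
lo = A.lo+B.lo = [-12.8-1, -32.2-1, 1.2+0] = [-13.800,-33.200,1.200]
hi = A.hi+B.hi = [23.6+1, 4.2+1, 18.2+7.5] = [24.600,5.200,25.700]
diag = √(38.4²+38.4²+24.5²) = √3549.37 = 59.577

min=[-13.800,-33.200,1.200] max=[24.600,5.200,25.700] diag=59.577


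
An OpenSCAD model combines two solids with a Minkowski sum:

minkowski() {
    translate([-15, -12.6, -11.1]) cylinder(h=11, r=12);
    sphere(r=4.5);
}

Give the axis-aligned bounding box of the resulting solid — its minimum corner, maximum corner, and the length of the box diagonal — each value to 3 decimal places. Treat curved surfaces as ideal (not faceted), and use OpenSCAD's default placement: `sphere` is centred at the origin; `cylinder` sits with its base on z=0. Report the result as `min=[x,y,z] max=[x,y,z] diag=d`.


min=[-31.500,-29.100,-15.600] max=[1.500,3.900,4.400] diag=50.774

A = translate([-15, -12.6, -11.1]) cylinder(h=11, r=12) → bbox [-27,-24.6,-11.1] .. [-3,-0.6,-0.1]
B = sphere(r=4.5) → bbox [-4.5,-4.5,-4.5] .. [4.5,4.5,4.5]
lo = A.lo+B.lo = [-27-4.5, -24.6-4.5, -11.1-4.5] = [-31.500,-29.100,-15.600]
hi = A.hi+B.hi = [-3+4.5, -0.6+4.5, -0.1+4.5] = [1.500,3.900,4.400]
diag = √(33²+33²+20²) = √2578 = 50.774


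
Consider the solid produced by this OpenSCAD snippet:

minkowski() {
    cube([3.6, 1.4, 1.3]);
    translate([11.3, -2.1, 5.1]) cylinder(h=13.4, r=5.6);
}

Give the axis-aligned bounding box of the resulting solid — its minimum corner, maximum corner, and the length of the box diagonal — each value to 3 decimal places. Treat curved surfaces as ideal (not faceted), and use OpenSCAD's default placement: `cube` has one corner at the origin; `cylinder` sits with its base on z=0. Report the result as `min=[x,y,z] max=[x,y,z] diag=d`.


A = translate([11.3, -2.1, 5.1]) cylinder(h=13.4, r=5.6) → bbox [5.7,-7.7,5.1] .. [16.9,3.5,18.5]
B = cube([3.6, 1.4, 1.3]) → bbox [0,0,0] .. [3.6,1.4,1.3]
lo = A.lo+B.lo = [5.7+0, -7.7+0, 5.1+0] = [5.700,-7.700,5.100]
hi = A.hi+B.hi = [16.9+3.6, 3.5+1.4, 18.5+1.3] = [20.500,4.900,19.800]
diag = √(14.8²+12.6²+14.7²) = √593.89 = 24.370

min=[5.700,-7.700,5.100] max=[20.500,4.900,19.800] diag=24.370


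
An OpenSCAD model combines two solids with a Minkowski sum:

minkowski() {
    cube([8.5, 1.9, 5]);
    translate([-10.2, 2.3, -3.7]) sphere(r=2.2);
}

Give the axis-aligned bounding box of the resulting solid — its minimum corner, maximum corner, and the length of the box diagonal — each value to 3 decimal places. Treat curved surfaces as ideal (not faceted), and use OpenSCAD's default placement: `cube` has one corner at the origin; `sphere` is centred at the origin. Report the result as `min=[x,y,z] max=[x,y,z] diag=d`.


A = translate([-10.2, 2.3, -3.7]) sphere(r=2.2) → bbox [-12.4,0.1,-5.9] .. [-8,4.5,-1.5]
B = cube([8.5, 1.9, 5]) → bbox [0,0,0] .. [8.5,1.9,5]
lo = A.lo+B.lo = [-12.4+0, 0.1+0, -5.9+0] = [-12.400,0.100,-5.900]
hi = A.hi+B.hi = [-8+8.5, 4.5+1.9, -1.5+5] = [0.500,6.400,3.500]
diag = √(12.9²+6.3²+9.4²) = √294.46 = 17.160

min=[-12.400,0.100,-5.900] max=[0.500,6.400,3.500] diag=17.160


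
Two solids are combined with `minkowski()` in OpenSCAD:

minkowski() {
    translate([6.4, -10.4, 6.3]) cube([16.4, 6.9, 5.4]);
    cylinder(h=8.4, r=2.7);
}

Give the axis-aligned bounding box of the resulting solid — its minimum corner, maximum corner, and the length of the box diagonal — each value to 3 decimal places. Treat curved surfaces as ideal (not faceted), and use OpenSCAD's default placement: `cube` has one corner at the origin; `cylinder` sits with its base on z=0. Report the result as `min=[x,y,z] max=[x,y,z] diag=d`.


min=[3.700,-13.100,6.300] max=[25.500,-0.800,20.100] diag=28.583

A = translate([6.4, -10.4, 6.3]) cube([16.4, 6.9, 5.4]) → bbox [6.4,-10.4,6.3] .. [22.8,-3.5,11.7]
B = cylinder(h=8.4, r=2.7) → bbox [-2.7,-2.7,0] .. [2.7,2.7,8.4]
lo = A.lo+B.lo = [6.4-2.7, -10.4-2.7, 6.3+0] = [3.700,-13.100,6.300]
hi = A.hi+B.hi = [22.8+2.7, -3.5+2.7, 11.7+8.4] = [25.500,-0.800,20.100]
diag = √(21.8²+12.3²+13.8²) = √816.97 = 28.583


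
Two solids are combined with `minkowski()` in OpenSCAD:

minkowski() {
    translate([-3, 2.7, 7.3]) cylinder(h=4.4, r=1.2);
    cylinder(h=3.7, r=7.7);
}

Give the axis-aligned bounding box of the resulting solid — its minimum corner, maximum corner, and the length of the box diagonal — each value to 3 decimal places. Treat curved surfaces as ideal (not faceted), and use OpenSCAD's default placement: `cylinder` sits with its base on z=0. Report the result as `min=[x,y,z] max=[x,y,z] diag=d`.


A = translate([-3, 2.7, 7.3]) cylinder(h=4.4, r=1.2) → bbox [-4.2,1.5,7.3] .. [-1.8,3.9,11.7]
B = cylinder(h=3.7, r=7.7) → bbox [-7.7,-7.7,0] .. [7.7,7.7,3.7]
lo = A.lo+B.lo = [-4.2-7.7, 1.5-7.7, 7.3+0] = [-11.900,-6.200,7.300]
hi = A.hi+B.hi = [-1.8+7.7, 3.9+7.7, 11.7+3.7] = [5.900,11.600,15.400]
diag = √(17.8²+17.8²+8.1²) = √699.29 = 26.444

min=[-11.900,-6.200,7.300] max=[5.900,11.600,15.400] diag=26.444


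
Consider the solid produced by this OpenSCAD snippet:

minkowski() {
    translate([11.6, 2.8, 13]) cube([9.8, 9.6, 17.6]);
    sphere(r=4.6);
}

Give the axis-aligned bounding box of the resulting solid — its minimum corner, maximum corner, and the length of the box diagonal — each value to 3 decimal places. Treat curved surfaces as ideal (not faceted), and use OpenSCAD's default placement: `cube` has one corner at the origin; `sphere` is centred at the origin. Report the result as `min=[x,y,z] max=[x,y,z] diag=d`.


min=[7.000,-1.800,8.400] max=[26.000,17.000,35.200] diag=37.851

A = translate([11.6, 2.8, 13]) cube([9.8, 9.6, 17.6]) → bbox [11.6,2.8,13] .. [21.4,12.4,30.6]
B = sphere(r=4.6) → bbox [-4.6,-4.6,-4.6] .. [4.6,4.6,4.6]
lo = A.lo+B.lo = [11.6-4.6, 2.8-4.6, 13-4.6] = [7.000,-1.800,8.400]
hi = A.hi+B.hi = [21.4+4.6, 12.4+4.6, 30.6+4.6] = [26.000,17.000,35.200]
diag = √(19²+18.8²+26.8²) = √1432.68 = 37.851


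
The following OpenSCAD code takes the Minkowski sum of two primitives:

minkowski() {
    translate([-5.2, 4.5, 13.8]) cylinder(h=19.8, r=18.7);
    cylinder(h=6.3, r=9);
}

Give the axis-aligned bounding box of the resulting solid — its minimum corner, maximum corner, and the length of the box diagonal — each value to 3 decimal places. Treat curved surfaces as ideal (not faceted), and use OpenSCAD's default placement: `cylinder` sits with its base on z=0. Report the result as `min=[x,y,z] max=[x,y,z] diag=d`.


min=[-32.900,-23.200,13.800] max=[22.500,32.200,39.900] diag=82.580

A = translate([-5.2, 4.5, 13.8]) cylinder(h=19.8, r=18.7) → bbox [-23.9,-14.2,13.8] .. [13.5,23.2,33.6]
B = cylinder(h=6.3, r=9) → bbox [-9,-9,0] .. [9,9,6.3]
lo = A.lo+B.lo = [-23.9-9, -14.2-9, 13.8+0] = [-32.900,-23.200,13.800]
hi = A.hi+B.hi = [13.5+9, 23.2+9, 33.6+6.3] = [22.500,32.200,39.900]
diag = √(55.4²+55.4²+26.1²) = √6819.53 = 82.580


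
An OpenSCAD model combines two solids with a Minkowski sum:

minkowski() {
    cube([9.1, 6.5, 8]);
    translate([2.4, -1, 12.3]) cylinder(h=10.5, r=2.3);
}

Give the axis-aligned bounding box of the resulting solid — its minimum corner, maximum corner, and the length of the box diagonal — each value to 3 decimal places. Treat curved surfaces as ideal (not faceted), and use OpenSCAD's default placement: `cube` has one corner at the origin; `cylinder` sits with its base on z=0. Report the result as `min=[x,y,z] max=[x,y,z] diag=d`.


A = translate([2.4, -1, 12.3]) cylinder(h=10.5, r=2.3) → bbox [0.1,-3.3,12.3] .. [4.7,1.3,22.8]
B = cube([9.1, 6.5, 8]) → bbox [0,0,0] .. [9.1,6.5,8]
lo = A.lo+B.lo = [0.1+0, -3.3+0, 12.3+0] = [0.100,-3.300,12.300]
hi = A.hi+B.hi = [4.7+9.1, 1.3+6.5, 22.8+8] = [13.800,7.800,30.800]
diag = √(13.7²+11.1²+18.5²) = √653.15 = 25.557

min=[0.100,-3.300,12.300] max=[13.800,7.800,30.800] diag=25.557


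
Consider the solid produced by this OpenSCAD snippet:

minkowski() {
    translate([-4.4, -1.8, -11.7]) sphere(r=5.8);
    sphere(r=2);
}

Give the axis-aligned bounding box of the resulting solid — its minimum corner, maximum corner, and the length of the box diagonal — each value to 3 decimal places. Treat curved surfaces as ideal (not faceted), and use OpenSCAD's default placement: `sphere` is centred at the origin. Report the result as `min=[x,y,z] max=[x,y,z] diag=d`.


A = translate([-4.4, -1.8, -11.7]) sphere(r=5.8) → bbox [-10.2,-7.6,-17.5] .. [1.4,4,-5.9]
B = sphere(r=2) → bbox [-2,-2,-2] .. [2,2,2]
lo = A.lo+B.lo = [-10.2-2, -7.6-2, -17.5-2] = [-12.200,-9.600,-19.500]
hi = A.hi+B.hi = [1.4+2, 4+2, -5.9+2] = [3.400,6.000,-3.900]
diag = √(15.6²+15.6²+15.6²) = √730.08 = 27.020

min=[-12.200,-9.600,-19.500] max=[3.400,6.000,-3.900] diag=27.020


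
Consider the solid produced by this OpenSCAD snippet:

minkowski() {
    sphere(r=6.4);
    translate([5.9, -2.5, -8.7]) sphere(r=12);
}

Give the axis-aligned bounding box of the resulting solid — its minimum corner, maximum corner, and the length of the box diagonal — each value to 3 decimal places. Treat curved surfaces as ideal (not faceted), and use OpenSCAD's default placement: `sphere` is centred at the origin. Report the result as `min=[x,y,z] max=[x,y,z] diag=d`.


A = translate([5.9, -2.5, -8.7]) sphere(r=12) → bbox [-6.1,-14.5,-20.7] .. [17.9,9.5,3.3]
B = sphere(r=6.4) → bbox [-6.4,-6.4,-6.4] .. [6.4,6.4,6.4]
lo = A.lo+B.lo = [-6.1-6.4, -14.5-6.4, -20.7-6.4] = [-12.500,-20.900,-27.100]
hi = A.hi+B.hi = [17.9+6.4, 9.5+6.4, 3.3+6.4] = [24.300,15.900,9.700]
diag = √(36.8²+36.8²+36.8²) = √4062.72 = 63.739

min=[-12.500,-20.900,-27.100] max=[24.300,15.900,9.700] diag=63.739


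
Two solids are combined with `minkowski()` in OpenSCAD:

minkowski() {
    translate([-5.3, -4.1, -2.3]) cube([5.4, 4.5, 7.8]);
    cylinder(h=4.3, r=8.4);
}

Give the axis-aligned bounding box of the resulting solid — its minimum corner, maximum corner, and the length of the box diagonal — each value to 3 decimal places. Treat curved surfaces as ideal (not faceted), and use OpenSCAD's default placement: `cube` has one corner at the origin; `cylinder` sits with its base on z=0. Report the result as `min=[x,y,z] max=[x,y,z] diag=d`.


A = translate([-5.3, -4.1, -2.3]) cube([5.4, 4.5, 7.8]) → bbox [-5.3,-4.1,-2.3] .. [0.1,0.4,5.5]
B = cylinder(h=4.3, r=8.4) → bbox [-8.4,-8.4,0] .. [8.4,8.4,4.3]
lo = A.lo+B.lo = [-5.3-8.4, -4.1-8.4, -2.3+0] = [-13.700,-12.500,-2.300]
hi = A.hi+B.hi = [0.1+8.4, 0.4+8.4, 5.5+4.3] = [8.500,8.800,9.800]
diag = √(22.2²+21.3²+12.1²) = √1092.94 = 33.060

min=[-13.700,-12.500,-2.300] max=[8.500,8.800,9.800] diag=33.060


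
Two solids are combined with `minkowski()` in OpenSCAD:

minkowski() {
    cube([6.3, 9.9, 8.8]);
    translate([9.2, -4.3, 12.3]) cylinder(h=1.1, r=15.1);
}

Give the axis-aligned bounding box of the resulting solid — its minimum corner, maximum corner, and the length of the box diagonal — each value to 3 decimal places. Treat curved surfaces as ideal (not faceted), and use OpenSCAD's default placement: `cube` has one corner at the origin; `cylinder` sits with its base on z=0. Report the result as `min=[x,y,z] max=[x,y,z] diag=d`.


A = translate([9.2, -4.3, 12.3]) cylinder(h=1.1, r=15.1) → bbox [-5.9,-19.4,12.3] .. [24.3,10.8,13.4]
B = cube([6.3, 9.9, 8.8]) → bbox [0,0,0] .. [6.3,9.9,8.8]
lo = A.lo+B.lo = [-5.9+0, -19.4+0, 12.3+0] = [-5.900,-19.400,12.300]
hi = A.hi+B.hi = [24.3+6.3, 10.8+9.9, 13.4+8.8] = [30.600,20.700,22.200]
diag = √(36.5²+40.1²+9.9²) = √3038.27 = 55.121

min=[-5.900,-19.400,12.300] max=[30.600,20.700,22.200] diag=55.121


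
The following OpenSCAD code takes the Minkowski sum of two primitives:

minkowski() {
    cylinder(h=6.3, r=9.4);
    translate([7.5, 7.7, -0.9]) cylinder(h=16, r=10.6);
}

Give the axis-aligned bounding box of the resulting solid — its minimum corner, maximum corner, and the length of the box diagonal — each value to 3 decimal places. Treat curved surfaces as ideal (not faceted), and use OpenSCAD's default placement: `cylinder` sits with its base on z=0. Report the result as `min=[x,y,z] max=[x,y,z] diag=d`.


min=[-12.500,-12.300,-0.900] max=[27.500,27.700,21.400] diag=60.805

A = translate([7.5, 7.7, -0.9]) cylinder(h=16, r=10.6) → bbox [-3.1,-2.9,-0.9] .. [18.1,18.3,15.1]
B = cylinder(h=6.3, r=9.4) → bbox [-9.4,-9.4,0] .. [9.4,9.4,6.3]
lo = A.lo+B.lo = [-3.1-9.4, -2.9-9.4, -0.9+0] = [-12.500,-12.300,-0.900]
hi = A.hi+B.hi = [18.1+9.4, 18.3+9.4, 15.1+6.3] = [27.500,27.700,21.400]
diag = √(40²+40²+22.3²) = √3697.29 = 60.805


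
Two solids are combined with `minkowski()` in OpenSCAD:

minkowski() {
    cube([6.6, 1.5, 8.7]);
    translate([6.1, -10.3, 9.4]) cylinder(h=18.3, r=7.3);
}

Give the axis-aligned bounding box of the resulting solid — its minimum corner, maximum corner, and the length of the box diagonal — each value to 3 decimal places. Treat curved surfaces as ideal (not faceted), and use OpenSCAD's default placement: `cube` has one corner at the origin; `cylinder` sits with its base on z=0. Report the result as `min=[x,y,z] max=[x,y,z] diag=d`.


min=[-1.200,-17.600,9.400] max=[20.000,-1.500,36.400] diag=37.916

A = translate([6.1, -10.3, 9.4]) cylinder(h=18.3, r=7.3) → bbox [-1.2,-17.6,9.4] .. [13.4,-3,27.7]
B = cube([6.6, 1.5, 8.7]) → bbox [0,0,0] .. [6.6,1.5,8.7]
lo = A.lo+B.lo = [-1.2+0, -17.6+0, 9.4+0] = [-1.200,-17.600,9.400]
hi = A.hi+B.hi = [13.4+6.6, -3+1.5, 27.7+8.7] = [20.000,-1.500,36.400]
diag = √(21.2²+16.1²+27²) = √1437.65 = 37.916


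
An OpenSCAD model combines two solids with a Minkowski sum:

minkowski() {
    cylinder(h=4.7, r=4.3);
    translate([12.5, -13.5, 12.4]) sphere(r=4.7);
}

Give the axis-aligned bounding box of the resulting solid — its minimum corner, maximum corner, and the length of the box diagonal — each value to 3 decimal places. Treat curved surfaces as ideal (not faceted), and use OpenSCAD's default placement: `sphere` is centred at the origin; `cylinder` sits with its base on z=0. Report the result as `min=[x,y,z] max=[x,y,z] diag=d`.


min=[3.500,-22.500,7.700] max=[21.500,-4.500,21.800] diag=29.100

A = translate([12.5, -13.5, 12.4]) sphere(r=4.7) → bbox [7.8,-18.2,7.7] .. [17.2,-8.8,17.1]
B = cylinder(h=4.7, r=4.3) → bbox [-4.3,-4.3,0] .. [4.3,4.3,4.7]
lo = A.lo+B.lo = [7.8-4.3, -18.2-4.3, 7.7+0] = [3.500,-22.500,7.700]
hi = A.hi+B.hi = [17.2+4.3, -8.8+4.3, 17.1+4.7] = [21.500,-4.500,21.800]
diag = √(18²+18²+14.1²) = √846.81 = 29.100


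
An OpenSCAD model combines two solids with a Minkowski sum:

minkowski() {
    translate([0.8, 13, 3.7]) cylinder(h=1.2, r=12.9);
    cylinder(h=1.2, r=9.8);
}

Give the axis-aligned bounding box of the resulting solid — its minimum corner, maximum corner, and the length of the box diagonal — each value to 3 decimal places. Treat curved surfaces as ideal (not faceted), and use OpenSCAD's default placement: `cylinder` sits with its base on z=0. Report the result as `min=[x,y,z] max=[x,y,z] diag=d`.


A = translate([0.8, 13, 3.7]) cylinder(h=1.2, r=12.9) → bbox [-12.1,0.1,3.7] .. [13.7,25.9,4.9]
B = cylinder(h=1.2, r=9.8) → bbox [-9.8,-9.8,0] .. [9.8,9.8,1.2]
lo = A.lo+B.lo = [-12.1-9.8, 0.1-9.8, 3.7+0] = [-21.900,-9.700,3.700]
hi = A.hi+B.hi = [13.7+9.8, 25.9+9.8, 4.9+1.2] = [23.500,35.700,6.100]
diag = √(45.4²+45.4²+2.4²) = √4128.08 = 64.250

min=[-21.900,-9.700,3.700] max=[23.500,35.700,6.100] diag=64.250


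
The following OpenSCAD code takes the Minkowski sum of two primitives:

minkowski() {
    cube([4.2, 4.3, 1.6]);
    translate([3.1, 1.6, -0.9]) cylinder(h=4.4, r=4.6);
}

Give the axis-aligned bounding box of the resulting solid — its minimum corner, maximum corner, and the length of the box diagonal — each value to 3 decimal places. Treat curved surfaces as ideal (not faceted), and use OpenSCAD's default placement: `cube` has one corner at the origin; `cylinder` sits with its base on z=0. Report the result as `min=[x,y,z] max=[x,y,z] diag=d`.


A = translate([3.1, 1.6, -0.9]) cylinder(h=4.4, r=4.6) → bbox [-1.5,-3,-0.9] .. [7.7,6.2,3.5]
B = cube([4.2, 4.3, 1.6]) → bbox [0,0,0] .. [4.2,4.3,1.6]
lo = A.lo+B.lo = [-1.5+0, -3+0, -0.9+0] = [-1.500,-3.000,-0.900]
hi = A.hi+B.hi = [7.7+4.2, 6.2+4.3, 3.5+1.6] = [11.900,10.500,5.100]
diag = √(13.4²+13.5²+6²) = √397.81 = 19.945

min=[-1.500,-3.000,-0.900] max=[11.900,10.500,5.100] diag=19.945


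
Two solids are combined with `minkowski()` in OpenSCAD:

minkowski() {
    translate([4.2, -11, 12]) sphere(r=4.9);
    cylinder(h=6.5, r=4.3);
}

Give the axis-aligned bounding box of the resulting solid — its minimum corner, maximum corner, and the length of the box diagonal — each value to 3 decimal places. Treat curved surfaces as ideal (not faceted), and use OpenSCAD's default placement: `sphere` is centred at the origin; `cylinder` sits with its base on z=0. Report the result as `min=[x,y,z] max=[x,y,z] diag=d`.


A = translate([4.2, -11, 12]) sphere(r=4.9) → bbox [-0.7,-15.9,7.1] .. [9.1,-6.1,16.9]
B = cylinder(h=6.5, r=4.3) → bbox [-4.3,-4.3,0] .. [4.3,4.3,6.5]
lo = A.lo+B.lo = [-0.7-4.3, -15.9-4.3, 7.1+0] = [-5.000,-20.200,7.100]
hi = A.hi+B.hi = [9.1+4.3, -6.1+4.3, 16.9+6.5] = [13.400,-1.800,23.400]
diag = √(18.4²+18.4²+16.3²) = √942.81 = 30.705

min=[-5.000,-20.200,7.100] max=[13.400,-1.800,23.400] diag=30.705


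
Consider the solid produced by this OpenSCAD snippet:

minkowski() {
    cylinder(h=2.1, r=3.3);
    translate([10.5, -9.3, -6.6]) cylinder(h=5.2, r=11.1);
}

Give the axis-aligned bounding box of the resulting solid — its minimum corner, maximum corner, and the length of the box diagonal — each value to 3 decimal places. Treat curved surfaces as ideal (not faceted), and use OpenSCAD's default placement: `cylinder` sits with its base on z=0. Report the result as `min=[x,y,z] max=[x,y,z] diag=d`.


A = translate([10.5, -9.3, -6.6]) cylinder(h=5.2, r=11.1) → bbox [-0.6,-20.4,-6.6] .. [21.6,1.8,-1.4]
B = cylinder(h=2.1, r=3.3) → bbox [-3.3,-3.3,0] .. [3.3,3.3,2.1]
lo = A.lo+B.lo = [-0.6-3.3, -20.4-3.3, -6.6+0] = [-3.900,-23.700,-6.600]
hi = A.hi+B.hi = [21.6+3.3, 1.8+3.3, -1.4+2.1] = [24.900,5.100,0.700]
diag = √(28.8²+28.8²+7.3²) = √1712.17 = 41.378

min=[-3.900,-23.700,-6.600] max=[24.900,5.100,0.700] diag=41.378


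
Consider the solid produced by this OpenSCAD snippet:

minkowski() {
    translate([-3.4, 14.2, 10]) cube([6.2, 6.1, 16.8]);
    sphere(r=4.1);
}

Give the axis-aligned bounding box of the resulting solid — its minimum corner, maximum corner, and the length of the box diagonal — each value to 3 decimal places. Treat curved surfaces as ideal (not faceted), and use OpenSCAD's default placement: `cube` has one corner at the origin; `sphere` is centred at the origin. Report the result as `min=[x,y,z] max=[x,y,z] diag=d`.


min=[-7.500,10.100,5.900] max=[6.900,24.400,30.900] diag=32.200

A = translate([-3.4, 14.2, 10]) cube([6.2, 6.1, 16.8]) → bbox [-3.4,14.2,10] .. [2.8,20.3,26.8]
B = sphere(r=4.1) → bbox [-4.1,-4.1,-4.1] .. [4.1,4.1,4.1]
lo = A.lo+B.lo = [-3.4-4.1, 14.2-4.1, 10-4.1] = [-7.500,10.100,5.900]
hi = A.hi+B.hi = [2.8+4.1, 20.3+4.1, 26.8+4.1] = [6.900,24.400,30.900]
diag = √(14.4²+14.3²+25²) = √1036.85 = 32.200


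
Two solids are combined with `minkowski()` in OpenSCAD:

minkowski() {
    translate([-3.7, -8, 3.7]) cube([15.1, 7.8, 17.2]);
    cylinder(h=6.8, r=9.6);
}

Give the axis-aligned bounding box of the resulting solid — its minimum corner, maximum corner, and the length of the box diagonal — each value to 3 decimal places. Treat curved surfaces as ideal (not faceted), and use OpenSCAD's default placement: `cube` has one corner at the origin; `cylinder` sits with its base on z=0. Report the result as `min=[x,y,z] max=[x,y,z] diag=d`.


A = translate([-3.7, -8, 3.7]) cube([15.1, 7.8, 17.2]) → bbox [-3.7,-8,3.7] .. [11.4,-0.2,20.9]
B = cylinder(h=6.8, r=9.6) → bbox [-9.6,-9.6,0] .. [9.6,9.6,6.8]
lo = A.lo+B.lo = [-3.7-9.6, -8-9.6, 3.7+0] = [-13.300,-17.600,3.700]
hi = A.hi+B.hi = [11.4+9.6, -0.2+9.6, 20.9+6.8] = [21.000,9.400,27.700]
diag = √(34.3²+27²+24²) = √2481.49 = 49.815

min=[-13.300,-17.600,3.700] max=[21.000,9.400,27.700] diag=49.815


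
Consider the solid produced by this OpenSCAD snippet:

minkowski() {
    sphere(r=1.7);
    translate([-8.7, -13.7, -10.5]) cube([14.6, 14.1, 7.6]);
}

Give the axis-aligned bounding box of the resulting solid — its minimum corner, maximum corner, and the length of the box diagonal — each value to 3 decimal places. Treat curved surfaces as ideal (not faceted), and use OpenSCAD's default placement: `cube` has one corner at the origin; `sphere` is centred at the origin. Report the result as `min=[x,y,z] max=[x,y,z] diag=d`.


A = translate([-8.7, -13.7, -10.5]) cube([14.6, 14.1, 7.6]) → bbox [-8.7,-13.7,-10.5] .. [5.9,0.4,-2.9]
B = sphere(r=1.7) → bbox [-1.7,-1.7,-1.7] .. [1.7,1.7,1.7]
lo = A.lo+B.lo = [-8.7-1.7, -13.7-1.7, -10.5-1.7] = [-10.400,-15.400,-12.200]
hi = A.hi+B.hi = [5.9+1.7, 0.4+1.7, -2.9+1.7] = [7.600,2.100,-1.200]
diag = √(18²+17.5²+11²) = √751.25 = 27.409

min=[-10.400,-15.400,-12.200] max=[7.600,2.100,-1.200] diag=27.409


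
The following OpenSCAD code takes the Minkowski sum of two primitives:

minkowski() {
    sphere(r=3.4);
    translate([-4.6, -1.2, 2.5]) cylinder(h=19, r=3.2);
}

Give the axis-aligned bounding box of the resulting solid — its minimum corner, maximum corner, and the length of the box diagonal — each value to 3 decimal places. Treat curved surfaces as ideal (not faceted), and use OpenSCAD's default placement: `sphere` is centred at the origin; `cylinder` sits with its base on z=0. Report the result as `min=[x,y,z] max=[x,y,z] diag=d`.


min=[-11.200,-7.800,-0.900] max=[2.000,5.400,24.900] diag=31.845

A = translate([-4.6, -1.2, 2.5]) cylinder(h=19, r=3.2) → bbox [-7.8,-4.4,2.5] .. [-1.4,2,21.5]
B = sphere(r=3.4) → bbox [-3.4,-3.4,-3.4] .. [3.4,3.4,3.4]
lo = A.lo+B.lo = [-7.8-3.4, -4.4-3.4, 2.5-3.4] = [-11.200,-7.800,-0.900]
hi = A.hi+B.hi = [-1.4+3.4, 2+3.4, 21.5+3.4] = [2.000,5.400,24.900]
diag = √(13.2²+13.2²+25.8²) = √1014.12 = 31.845


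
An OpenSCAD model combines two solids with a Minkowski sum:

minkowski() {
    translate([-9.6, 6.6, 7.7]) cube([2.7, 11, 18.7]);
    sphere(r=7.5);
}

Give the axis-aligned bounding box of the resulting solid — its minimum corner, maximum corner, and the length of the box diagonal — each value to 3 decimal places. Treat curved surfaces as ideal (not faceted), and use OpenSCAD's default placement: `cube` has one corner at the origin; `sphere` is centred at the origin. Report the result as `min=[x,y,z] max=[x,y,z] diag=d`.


A = translate([-9.6, 6.6, 7.7]) cube([2.7, 11, 18.7]) → bbox [-9.6,6.6,7.7] .. [-6.9,17.6,26.4]
B = sphere(r=7.5) → bbox [-7.5,-7.5,-7.5] .. [7.5,7.5,7.5]
lo = A.lo+B.lo = [-9.6-7.5, 6.6-7.5, 7.7-7.5] = [-17.100,-0.900,0.200]
hi = A.hi+B.hi = [-6.9+7.5, 17.6+7.5, 26.4+7.5] = [0.600,25.100,33.900]
diag = √(17.7²+26²+33.7²) = √2124.98 = 46.098

min=[-17.100,-0.900,0.200] max=[0.600,25.100,33.900] diag=46.098


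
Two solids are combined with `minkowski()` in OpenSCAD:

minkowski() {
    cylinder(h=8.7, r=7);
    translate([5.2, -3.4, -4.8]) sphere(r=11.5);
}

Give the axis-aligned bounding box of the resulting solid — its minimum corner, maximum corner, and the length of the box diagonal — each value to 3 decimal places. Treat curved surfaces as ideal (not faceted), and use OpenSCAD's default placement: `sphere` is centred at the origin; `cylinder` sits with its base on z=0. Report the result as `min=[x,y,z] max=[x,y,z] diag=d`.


min=[-13.300,-21.900,-16.300] max=[23.700,15.100,15.400] diag=61.179

A = translate([5.2, -3.4, -4.8]) sphere(r=11.5) → bbox [-6.3,-14.9,-16.3] .. [16.7,8.1,6.7]
B = cylinder(h=8.7, r=7) → bbox [-7,-7,0] .. [7,7,8.7]
lo = A.lo+B.lo = [-6.3-7, -14.9-7, -16.3+0] = [-13.300,-21.900,-16.300]
hi = A.hi+B.hi = [16.7+7, 8.1+7, 6.7+8.7] = [23.700,15.100,15.400]
diag = √(37²+37²+31.7²) = √3742.89 = 61.179


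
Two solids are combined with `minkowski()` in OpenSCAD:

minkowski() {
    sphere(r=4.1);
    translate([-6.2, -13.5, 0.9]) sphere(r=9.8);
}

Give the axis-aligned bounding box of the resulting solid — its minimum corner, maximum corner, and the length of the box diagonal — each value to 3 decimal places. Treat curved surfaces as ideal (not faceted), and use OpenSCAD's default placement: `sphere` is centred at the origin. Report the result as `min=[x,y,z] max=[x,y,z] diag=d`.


min=[-20.100,-27.400,-13.000] max=[7.700,0.400,14.800] diag=48.151

A = translate([-6.2, -13.5, 0.9]) sphere(r=9.8) → bbox [-16,-23.3,-8.9] .. [3.6,-3.7,10.7]
B = sphere(r=4.1) → bbox [-4.1,-4.1,-4.1] .. [4.1,4.1,4.1]
lo = A.lo+B.lo = [-16-4.1, -23.3-4.1, -8.9-4.1] = [-20.100,-27.400,-13.000]
hi = A.hi+B.hi = [3.6+4.1, -3.7+4.1, 10.7+4.1] = [7.700,0.400,14.800]
diag = √(27.8²+27.8²+27.8²) = √2318.52 = 48.151


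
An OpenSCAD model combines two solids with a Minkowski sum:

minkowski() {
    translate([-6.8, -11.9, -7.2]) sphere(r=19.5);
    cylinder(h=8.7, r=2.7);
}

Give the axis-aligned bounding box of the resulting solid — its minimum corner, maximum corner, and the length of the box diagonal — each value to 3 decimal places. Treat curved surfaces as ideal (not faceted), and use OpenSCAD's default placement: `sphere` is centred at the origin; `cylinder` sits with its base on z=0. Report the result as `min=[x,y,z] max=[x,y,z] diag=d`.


min=[-29.000,-34.100,-26.700] max=[15.400,10.300,21.000] diag=78.854

A = translate([-6.8, -11.9, -7.2]) sphere(r=19.5) → bbox [-26.3,-31.4,-26.7] .. [12.7,7.6,12.3]
B = cylinder(h=8.7, r=2.7) → bbox [-2.7,-2.7,0] .. [2.7,2.7,8.7]
lo = A.lo+B.lo = [-26.3-2.7, -31.4-2.7, -26.7+0] = [-29.000,-34.100,-26.700]
hi = A.hi+B.hi = [12.7+2.7, 7.6+2.7, 12.3+8.7] = [15.400,10.300,21.000]
diag = √(44.4²+44.4²+47.7²) = √6218.01 = 78.854


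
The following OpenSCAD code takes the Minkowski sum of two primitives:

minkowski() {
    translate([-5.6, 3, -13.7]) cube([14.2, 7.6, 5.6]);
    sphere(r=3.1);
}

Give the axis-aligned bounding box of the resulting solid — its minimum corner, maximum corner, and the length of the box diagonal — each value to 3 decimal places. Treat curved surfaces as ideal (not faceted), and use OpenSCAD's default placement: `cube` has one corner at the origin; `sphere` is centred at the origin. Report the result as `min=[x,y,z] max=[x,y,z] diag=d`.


min=[-8.700,-0.100,-16.800] max=[11.700,13.700,-5.000] diag=27.310

A = translate([-5.6, 3, -13.7]) cube([14.2, 7.6, 5.6]) → bbox [-5.6,3,-13.7] .. [8.6,10.6,-8.1]
B = sphere(r=3.1) → bbox [-3.1,-3.1,-3.1] .. [3.1,3.1,3.1]
lo = A.lo+B.lo = [-5.6-3.1, 3-3.1, -13.7-3.1] = [-8.700,-0.100,-16.800]
hi = A.hi+B.hi = [8.6+3.1, 10.6+3.1, -8.1+3.1] = [11.700,13.700,-5.000]
diag = √(20.4²+13.8²+11.8²) = √745.84 = 27.310


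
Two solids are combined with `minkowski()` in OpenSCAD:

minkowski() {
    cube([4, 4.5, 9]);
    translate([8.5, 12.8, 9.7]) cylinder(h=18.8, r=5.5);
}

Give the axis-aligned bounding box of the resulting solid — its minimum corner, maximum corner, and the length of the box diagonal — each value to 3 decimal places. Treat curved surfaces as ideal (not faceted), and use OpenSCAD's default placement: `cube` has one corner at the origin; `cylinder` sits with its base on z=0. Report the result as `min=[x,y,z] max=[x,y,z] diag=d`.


min=[3.000,7.300,9.700] max=[18.000,22.800,37.500] diag=35.187

A = translate([8.5, 12.8, 9.7]) cylinder(h=18.8, r=5.5) → bbox [3,7.3,9.7] .. [14,18.3,28.5]
B = cube([4, 4.5, 9]) → bbox [0,0,0] .. [4,4.5,9]
lo = A.lo+B.lo = [3+0, 7.3+0, 9.7+0] = [3.000,7.300,9.700]
hi = A.hi+B.hi = [14+4, 18.3+4.5, 28.5+9] = [18.000,22.800,37.500]
diag = √(15²+15.5²+27.8²) = √1238.09 = 35.187


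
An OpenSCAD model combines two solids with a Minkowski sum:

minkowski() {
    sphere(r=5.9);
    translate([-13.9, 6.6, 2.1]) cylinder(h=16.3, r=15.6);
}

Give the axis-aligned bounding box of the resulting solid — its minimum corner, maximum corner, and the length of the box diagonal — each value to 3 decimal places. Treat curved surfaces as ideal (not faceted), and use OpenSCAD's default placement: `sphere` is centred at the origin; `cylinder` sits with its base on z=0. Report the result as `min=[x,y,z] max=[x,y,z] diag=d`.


A = translate([-13.9, 6.6, 2.1]) cylinder(h=16.3, r=15.6) → bbox [-29.5,-9,2.1] .. [1.7,22.2,18.4]
B = sphere(r=5.9) → bbox [-5.9,-5.9,-5.9] .. [5.9,5.9,5.9]
lo = A.lo+B.lo = [-29.5-5.9, -9-5.9, 2.1-5.9] = [-35.400,-14.900,-3.800]
hi = A.hi+B.hi = [1.7+5.9, 22.2+5.9, 18.4+5.9] = [7.600,28.100,24.300]
diag = √(43²+43²+28.1²) = √4487.61 = 66.990

min=[-35.400,-14.900,-3.800] max=[7.600,28.100,24.300] diag=66.990
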